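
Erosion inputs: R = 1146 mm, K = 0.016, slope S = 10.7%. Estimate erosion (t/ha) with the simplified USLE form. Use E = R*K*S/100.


Formula: E = R * K * S / 100  (simplified USLE)
R * K = 1146 * 0.016 = 18.336
E = 18.336 * 10.7 / 100 = 1.96 t/ha

1.96


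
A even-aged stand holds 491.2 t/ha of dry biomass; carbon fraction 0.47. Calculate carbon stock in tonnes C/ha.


Formula: Carbon Stock = Biomass * Carbon Fraction
C = 491.2 t/ha * 0.47
C = 230.9 t C/ha

230.9


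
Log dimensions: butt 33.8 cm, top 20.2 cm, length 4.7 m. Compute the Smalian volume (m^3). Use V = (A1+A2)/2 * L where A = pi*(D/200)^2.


Smalian: V = (A1 + A2)/2 * L,  A = pi*(D/200)^2
A1 = pi*(33.8/200)^2 = 0.089727 m^2
A2 = pi*(20.2/200)^2 = 0.032047 m^2
V = (0.089727+0.032047)/2*4.7 = 0.2862 m^3

0.2862


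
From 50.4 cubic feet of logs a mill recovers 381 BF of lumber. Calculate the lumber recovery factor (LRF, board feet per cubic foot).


Formula: LRF = Lumber Output (BF) / Log Input (ft^3)
LRF = 381 BF / 50.4 ft^3
LRF = 7.56 BF/ft^3

7.56


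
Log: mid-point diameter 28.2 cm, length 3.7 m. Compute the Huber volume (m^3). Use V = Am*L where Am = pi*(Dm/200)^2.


Huber: V = Am * L,  Am = pi*(Dm/200)^2
Am = pi*(28.2/200)^2 = 0.062458 m^2
V = 0.062458*3.7 = 0.2311 m^3

0.2311


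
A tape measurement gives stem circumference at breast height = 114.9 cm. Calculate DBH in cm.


Formula: DBH = C / pi
DBH = 114.9 / pi
pi = 3.14159...
DBH = 36.6 cm

36.6


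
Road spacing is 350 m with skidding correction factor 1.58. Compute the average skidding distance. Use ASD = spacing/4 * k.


Formula: ASD = (spacing / 4) * correction
Uncorrected distance = spacing / 4 = 350 / 4 = 87.5 m
ASD = 87.5 * 1.58 = 138 m

138


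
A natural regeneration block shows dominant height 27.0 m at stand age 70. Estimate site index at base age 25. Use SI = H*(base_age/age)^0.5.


Formula: SI = H_dom * (base_age / age)^0.5
Age ratio = 25 / 70 = 0.35714
sqrt(age_ratio) = 0.59761
SI = 27.0 * 0.59761 = 16.1 m

16.1


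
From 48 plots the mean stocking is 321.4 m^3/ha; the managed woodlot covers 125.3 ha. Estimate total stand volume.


Formula: Total Volume = Mean Volume per ha * Total Area
Total Volume = 321.4 m^3/ha * 125.3 ha
Total Volume = 40271 m^3

40271


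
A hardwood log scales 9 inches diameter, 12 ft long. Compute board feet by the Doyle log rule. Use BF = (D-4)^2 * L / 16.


Doyle: BF = (D - 4)^2 * L / 16
Adjusted diameter = 9 - 4 = 5 in
(D-4)^2 = 5^2 = 25
BF = 25 * 12 / 16 = 19 BF

19


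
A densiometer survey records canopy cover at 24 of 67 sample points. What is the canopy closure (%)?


Formula: Canopy closure = covered points / total points * 100
Closure = 24 / 67 * 100
Closure = 0.3582 * 100 = 35.8%

35.8


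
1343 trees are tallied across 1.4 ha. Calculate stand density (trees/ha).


Formula: Stand Density = N_trees / Area_ha
Density = 1343 trees / 1.4 ha
Density = 959 trees/ha

959


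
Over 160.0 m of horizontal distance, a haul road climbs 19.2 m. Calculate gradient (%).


Formula: Gradient = rise / run * 100
Gradient = 19.2 / 160.0 * 100 = 12.0%

12.0


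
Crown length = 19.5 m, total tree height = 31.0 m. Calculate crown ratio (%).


Formula: Crown Ratio = (Crown Length / Total Height) * 100
CR = (19.5 m / 31.0 m) * 100
CR = 0.629 * 100 = 62.9%

62.9


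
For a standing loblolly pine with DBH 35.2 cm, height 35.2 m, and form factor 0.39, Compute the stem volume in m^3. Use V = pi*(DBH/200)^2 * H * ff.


Formula: V = pi * (DBH/200)^2 * H * ff
Radius = DBH/200 = 35.2/200 = 0.176 m
Radius^2 = 0.176^2 = 0.030976 m^2
V = pi * 0.030976 * 35.2 * 0.39
V = 1.336 m^3

1.336


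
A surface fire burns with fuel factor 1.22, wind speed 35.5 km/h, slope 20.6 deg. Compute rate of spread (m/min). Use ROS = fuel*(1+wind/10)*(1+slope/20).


Formula: ROS = fuel * (1 + wind/10) * (1 + slope/20)
Wind factor = 1 + 35.5/10 = 4.55
Slope factor = 1 + 20.6/20 = 2.03
ROS = 1.22 * 4.55 * 2.03 = 11.27 m/min

11.27


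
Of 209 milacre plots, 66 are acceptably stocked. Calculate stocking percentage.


Formula: Stocking % = stocked plots / total plots * 100
Stocking = 66 / 209 * 100
Stocking = 0.3158 * 100 = 31.6%

31.6


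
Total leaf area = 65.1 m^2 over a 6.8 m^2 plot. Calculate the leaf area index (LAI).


Formula: LAI = total leaf area / ground area  (dimensionless)
LAI = 65.1 m^2 / 6.8 m^2
LAI = 9.57

9.57


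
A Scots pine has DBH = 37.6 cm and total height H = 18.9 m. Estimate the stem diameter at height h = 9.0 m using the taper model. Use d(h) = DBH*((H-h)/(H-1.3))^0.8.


Taper: d(h) = DBH * ((H - h) / (H - 1.3))^0.8
Numerator = H - h = 18.9 - 9.0 = 9.9 m
Denominator = H - 1.3 = 18.9 - 1.3 = 17.6 m
Ratio = 9.9 / 17.6 = 0.5625
d = 37.6 * 0.5625^0.8 = 23.7 cm

23.7


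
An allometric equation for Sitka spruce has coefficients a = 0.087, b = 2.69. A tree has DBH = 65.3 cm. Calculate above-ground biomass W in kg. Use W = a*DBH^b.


Formula: W = a * DBH^b  (allometric power law)
DBH^b = 65.3^2.69 = 76228.3392
W = 0.087 * 76228.3392 = 6631.9 kg

6631.9


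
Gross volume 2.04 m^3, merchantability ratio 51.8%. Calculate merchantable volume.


Formula: MV = V_total * (merchantable_pct / 100)
Merchantable fraction = 51.8% / 100 = 0.518
MV = 2.04 m^3 * 0.518 = 1.057 m^3

1.057


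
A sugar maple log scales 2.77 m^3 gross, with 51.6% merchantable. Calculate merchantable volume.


Formula: MV = V_total * (merchantable_pct / 100)
Merchantable fraction = 51.6% / 100 = 0.516
MV = 2.77 m^3 * 0.516 = 1.429 m^3

1.429


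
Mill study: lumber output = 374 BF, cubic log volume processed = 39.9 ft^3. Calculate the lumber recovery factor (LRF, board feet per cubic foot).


Formula: LRF = Lumber Output (BF) / Log Input (ft^3)
LRF = 374 BF / 39.9 ft^3
LRF = 9.37 BF/ft^3

9.37


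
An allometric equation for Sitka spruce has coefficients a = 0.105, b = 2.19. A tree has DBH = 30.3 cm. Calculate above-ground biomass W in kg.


Formula: W = a * DBH^b  (allometric power law)
DBH^b = 30.3^2.19 = 1755.3323
W = 0.105 * 1755.3323 = 184.3 kg

184.3


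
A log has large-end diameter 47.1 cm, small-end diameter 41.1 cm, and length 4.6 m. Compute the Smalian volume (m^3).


Smalian: V = (A1 + A2)/2 * L,  A = pi*(D/200)^2
A1 = pi*(47.1/200)^2 = 0.174234 m^2
A2 = pi*(41.1/200)^2 = 0.13267 m^2
V = (0.174234+0.13267)/2*4.6 = 0.7059 m^3

0.7059


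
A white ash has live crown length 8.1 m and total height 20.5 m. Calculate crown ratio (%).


Formula: Crown Ratio = (Crown Length / Total Height) * 100
CR = (8.1 m / 20.5 m) * 100
CR = 0.3951 * 100 = 39.5%

39.5


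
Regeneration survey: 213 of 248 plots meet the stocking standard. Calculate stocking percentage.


Formula: Stocking % = stocked plots / total plots * 100
Stocking = 213 / 248 * 100
Stocking = 0.8589 * 100 = 85.9%

85.9


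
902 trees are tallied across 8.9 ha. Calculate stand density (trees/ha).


Formula: Stand Density = N_trees / Area_ha
Density = 902 trees / 8.9 ha
Density = 101 trees/ha

101


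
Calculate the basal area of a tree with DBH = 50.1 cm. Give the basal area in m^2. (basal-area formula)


Formula: BA = pi * (DBH/2)^2 / 10000  (cm^2 to m^2)
Radius = DBH/2 = 50.1/2 = 25.05 cm
BA = pi * 25.05^2 / 10000
   = 1971.3572 cm^2 / 10000
   = 0.1971 m^2

0.1971


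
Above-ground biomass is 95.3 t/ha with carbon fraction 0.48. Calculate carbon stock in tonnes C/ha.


Formula: Carbon Stock = Biomass * Carbon Fraction
C = 95.3 t/ha * 0.48
C = 45.7 t C/ha

45.7


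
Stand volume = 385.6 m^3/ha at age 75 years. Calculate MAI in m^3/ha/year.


Formula: MAI = Total Volume / Stand Age
MAI = 385.6 m^3/ha / 75 years
MAI = 5.14 m^3/ha/year

5.14


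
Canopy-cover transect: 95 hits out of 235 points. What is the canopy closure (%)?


Formula: Canopy closure = covered points / total points * 100
Closure = 95 / 235 * 100
Closure = 0.4043 * 100 = 40.4%

40.4


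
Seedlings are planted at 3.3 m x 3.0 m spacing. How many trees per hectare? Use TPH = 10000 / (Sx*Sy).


Formula: TPH = 10000 m^2/ha / (spacing_x * spacing_y)
Area per tree = 3.3 m * 3.0 m = 9.9 m^2
TPH = 10000 / 9.9 = 1010 trees/ha

1010


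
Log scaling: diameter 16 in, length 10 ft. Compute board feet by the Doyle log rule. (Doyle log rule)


Doyle: BF = (D - 4)^2 * L / 16
Adjusted diameter = 16 - 4 = 12 in
(D-4)^2 = 12^2 = 144
BF = 144 * 10 / 16 = 90 BF

90


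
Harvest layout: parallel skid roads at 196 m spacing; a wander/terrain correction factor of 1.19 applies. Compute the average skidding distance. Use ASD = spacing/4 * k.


Formula: ASD = (spacing / 4) * correction
Uncorrected distance = spacing / 4 = 196 / 4 = 49 m
ASD = 49 * 1.19 = 58 m

58


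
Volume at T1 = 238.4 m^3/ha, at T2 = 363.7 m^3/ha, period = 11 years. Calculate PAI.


Formula: PAI = (V_T2 - V_T1) / (T2 - T1)
Volume increment = 363.7 - 238.4 = 125.3 m^3/ha
PAI = 125.3 / 11 = 11.39 m^3/ha/year

11.39


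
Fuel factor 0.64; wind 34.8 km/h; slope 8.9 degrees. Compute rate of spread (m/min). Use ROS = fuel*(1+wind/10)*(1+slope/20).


Formula: ROS = fuel * (1 + wind/10) * (1 + slope/20)
Wind factor = 1 + 34.8/10 = 4.48
Slope factor = 1 + 8.9/20 = 1.445
ROS = 0.64 * 4.48 * 1.445 = 4.14 m/min

4.14


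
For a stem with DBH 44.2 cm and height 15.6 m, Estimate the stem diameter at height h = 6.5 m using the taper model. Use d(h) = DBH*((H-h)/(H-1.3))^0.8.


Taper: d(h) = DBH * ((H - h) / (H - 1.3))^0.8
Numerator = H - h = 15.6 - 6.5 = 9.1 m
Denominator = H - 1.3 = 15.6 - 1.3 = 14.3 m
Ratio = 9.1 / 14.3 = 0.63636
d = 44.2 * 0.63636^0.8 = 30.8 cm

30.8


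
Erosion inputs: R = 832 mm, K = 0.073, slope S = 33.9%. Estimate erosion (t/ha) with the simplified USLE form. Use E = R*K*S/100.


Formula: E = R * K * S / 100  (simplified USLE)
R * K = 832 * 0.073 = 60.736
E = 60.736 * 33.9 / 100 = 20.59 t/ha

20.59


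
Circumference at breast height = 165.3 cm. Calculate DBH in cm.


Formula: DBH = C / pi
DBH = 165.3 / pi
pi = 3.14159...
DBH = 52.6 cm

52.6


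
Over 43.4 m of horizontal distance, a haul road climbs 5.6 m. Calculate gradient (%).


Formula: Gradient = rise / run * 100
Gradient = 5.6 / 43.4 * 100 = 12.9%

12.9


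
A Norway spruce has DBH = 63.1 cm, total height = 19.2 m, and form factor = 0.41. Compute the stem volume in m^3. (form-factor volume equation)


Formula: V = pi * (DBH/200)^2 * H * ff
Radius = DBH/200 = 63.1/200 = 0.3155 m
Radius^2 = 0.3155^2 = 0.09954025 m^2
V = pi * 0.09954025 * 19.2 * 0.41
V = 2.462 m^3

2.462


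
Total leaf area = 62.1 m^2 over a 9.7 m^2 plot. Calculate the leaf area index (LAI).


Formula: LAI = total leaf area / ground area  (dimensionless)
LAI = 62.1 m^2 / 9.7 m^2
LAI = 6.4

6.4


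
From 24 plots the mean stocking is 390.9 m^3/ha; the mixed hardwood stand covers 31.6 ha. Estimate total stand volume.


Formula: Total Volume = Mean Volume per ha * Total Area
Total Volume = 390.9 m^3/ha * 31.6 ha
Total Volume = 12352 m^3

12352


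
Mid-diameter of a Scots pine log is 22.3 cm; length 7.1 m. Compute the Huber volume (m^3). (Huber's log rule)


Huber: V = Am * L,  Am = pi*(Dm/200)^2
Am = pi*(22.3/200)^2 = 0.039057 m^2
V = 0.039057*7.1 = 0.2773 m^3

0.2773


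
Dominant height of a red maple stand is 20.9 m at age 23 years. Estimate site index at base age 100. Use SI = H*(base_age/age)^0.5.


Formula: SI = H_dom * (base_age / age)^0.5
Age ratio = 100 / 23 = 4.34783
sqrt(age_ratio) = 2.08514
SI = 20.9 * 2.08514 = 43.6 m

43.6


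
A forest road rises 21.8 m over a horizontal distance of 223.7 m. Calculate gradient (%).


Formula: Gradient = rise / run * 100
Gradient = 21.8 / 223.7 * 100 = 9.7%

9.7


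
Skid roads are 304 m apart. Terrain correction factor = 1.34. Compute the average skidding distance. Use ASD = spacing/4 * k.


Formula: ASD = (spacing / 4) * correction
Uncorrected distance = spacing / 4 = 304 / 4 = 76 m
ASD = 76 * 1.34 = 102 m

102


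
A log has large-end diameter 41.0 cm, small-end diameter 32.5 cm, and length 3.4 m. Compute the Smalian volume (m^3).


Smalian: V = (A1 + A2)/2 * L,  A = pi*(D/200)^2
A1 = pi*(41.0/200)^2 = 0.132025 m^2
A2 = pi*(32.5/200)^2 = 0.082958 m^2
V = (0.132025+0.082958)/2*3.4 = 0.3655 m^3

0.3655


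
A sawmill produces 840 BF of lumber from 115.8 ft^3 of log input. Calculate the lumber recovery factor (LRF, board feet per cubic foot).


Formula: LRF = Lumber Output (BF) / Log Input (ft^3)
LRF = 840 BF / 115.8 ft^3
LRF = 7.25 BF/ft^3

7.25


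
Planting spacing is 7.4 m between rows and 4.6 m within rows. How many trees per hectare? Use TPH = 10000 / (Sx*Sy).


Formula: TPH = 10000 m^2/ha / (spacing_x * spacing_y)
Area per tree = 7.4 m * 4.6 m = 34.04 m^2
TPH = 10000 / 34.04 = 294 trees/ha

294


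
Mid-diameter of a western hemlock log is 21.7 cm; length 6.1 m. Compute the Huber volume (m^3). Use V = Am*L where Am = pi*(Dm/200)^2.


Huber: V = Am * L,  Am = pi*(Dm/200)^2
Am = pi*(21.7/200)^2 = 0.036984 m^2
V = 0.036984*6.1 = 0.2256 m^3

0.2256


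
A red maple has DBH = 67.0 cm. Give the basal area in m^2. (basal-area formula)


Formula: BA = pi * (DBH/2)^2 / 10000  (cm^2 to m^2)
Radius = DBH/2 = 67.0/2 = 33.5 cm
BA = pi * 33.5^2 / 10000
   = 3525.6524 cm^2 / 10000
   = 0.3526 m^2

0.3526


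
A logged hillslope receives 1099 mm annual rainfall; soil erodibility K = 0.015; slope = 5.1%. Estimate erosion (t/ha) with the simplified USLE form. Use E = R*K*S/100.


Formula: E = R * K * S / 100  (simplified USLE)
R * K = 1099 * 0.015 = 16.485
E = 16.485 * 5.1 / 100 = 0.84 t/ha

0.84


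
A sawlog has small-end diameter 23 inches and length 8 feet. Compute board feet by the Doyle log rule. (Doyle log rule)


Doyle: BF = (D - 4)^2 * L / 16
Adjusted diameter = 23 - 4 = 19 in
(D-4)^2 = 19^2 = 361
BF = 361 * 8 / 16 = 181 BF

181


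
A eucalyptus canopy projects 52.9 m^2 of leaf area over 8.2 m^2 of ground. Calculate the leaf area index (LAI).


Formula: LAI = total leaf area / ground area  (dimensionless)
LAI = 52.9 m^2 / 8.2 m^2
LAI = 6.45

6.45


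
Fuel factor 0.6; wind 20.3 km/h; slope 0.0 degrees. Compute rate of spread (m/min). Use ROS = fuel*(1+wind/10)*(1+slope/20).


Formula: ROS = fuel * (1 + wind/10) * (1 + slope/20)
Wind factor = 1 + 20.3/10 = 3.03
Slope factor = 1 + 0.0/20 = 1.0
ROS = 0.6 * 3.03 * 1.0 = 1.82 m/min

1.82


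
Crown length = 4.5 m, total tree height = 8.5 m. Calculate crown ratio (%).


Formula: Crown Ratio = (Crown Length / Total Height) * 100
CR = (4.5 m / 8.5 m) * 100
CR = 0.5294 * 100 = 52.9%

52.9


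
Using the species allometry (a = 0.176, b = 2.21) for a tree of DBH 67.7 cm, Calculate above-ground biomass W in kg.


Formula: W = a * DBH^b  (allometric power law)
DBH^b = 67.7^2.21 = 11107.1071
W = 0.176 * 11107.1071 = 1954.9 kg

1954.9


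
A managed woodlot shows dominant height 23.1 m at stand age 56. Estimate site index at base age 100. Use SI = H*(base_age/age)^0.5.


Formula: SI = H_dom * (base_age / age)^0.5
Age ratio = 100 / 56 = 1.78571
sqrt(age_ratio) = 1.33631
SI = 23.1 * 1.33631 = 30.9 m

30.9


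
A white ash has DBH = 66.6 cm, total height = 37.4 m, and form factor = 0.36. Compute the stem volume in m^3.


Formula: V = pi * (DBH/200)^2 * H * ff
Radius = DBH/200 = 66.6/200 = 0.333 m
Radius^2 = 0.333^2 = 0.110889 m^2
V = pi * 0.110889 * 37.4 * 0.36
V = 4.69 m^3

4.69


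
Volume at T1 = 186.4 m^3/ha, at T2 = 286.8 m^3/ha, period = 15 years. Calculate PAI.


Formula: PAI = (V_T2 - V_T1) / (T2 - T1)
Volume increment = 286.8 - 186.4 = 100.4 m^3/ha
PAI = 100.4 / 15 = 6.69 m^3/ha/year

6.69


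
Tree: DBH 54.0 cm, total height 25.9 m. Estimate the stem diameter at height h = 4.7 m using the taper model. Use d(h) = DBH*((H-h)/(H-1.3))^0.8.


Taper: d(h) = DBH * ((H - h) / (H - 1.3))^0.8
Numerator = H - h = 25.9 - 4.7 = 21.2 m
Denominator = H - 1.3 = 25.9 - 1.3 = 24.6 m
Ratio = 21.2 / 24.6 = 0.86179
d = 54.0 * 0.86179^0.8 = 47.9 cm

47.9


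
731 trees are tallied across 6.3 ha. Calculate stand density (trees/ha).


Formula: Stand Density = N_trees / Area_ha
Density = 731 trees / 6.3 ha
Density = 116 trees/ha

116


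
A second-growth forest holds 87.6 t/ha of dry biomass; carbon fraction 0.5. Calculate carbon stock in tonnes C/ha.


Formula: Carbon Stock = Biomass * Carbon Fraction
C = 87.6 t/ha * 0.5
C = 43.8 t C/ha

43.8


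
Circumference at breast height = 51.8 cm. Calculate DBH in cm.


Formula: DBH = C / pi
DBH = 51.8 / pi
pi = 3.14159...
DBH = 16.5 cm

16.5


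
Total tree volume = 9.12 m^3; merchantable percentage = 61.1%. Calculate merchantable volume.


Formula: MV = V_total * (merchantable_pct / 100)
Merchantable fraction = 61.1% / 100 = 0.611
MV = 9.12 m^3 * 0.611 = 5.572 m^3

5.572


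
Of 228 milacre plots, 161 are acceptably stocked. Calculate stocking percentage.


Formula: Stocking % = stocked plots / total plots * 100
Stocking = 161 / 228 * 100
Stocking = 0.7061 * 100 = 70.6%

70.6


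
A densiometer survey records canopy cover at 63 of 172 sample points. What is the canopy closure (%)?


Formula: Canopy closure = covered points / total points * 100
Closure = 63 / 172 * 100
Closure = 0.3663 * 100 = 36.6%

36.6


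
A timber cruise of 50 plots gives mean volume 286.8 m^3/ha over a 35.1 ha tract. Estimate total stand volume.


Formula: Total Volume = Mean Volume per ha * Total Area
Total Volume = 286.8 m^3/ha * 35.1 ha
Total Volume = 10067 m^3

10067


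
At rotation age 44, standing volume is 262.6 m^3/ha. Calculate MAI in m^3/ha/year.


Formula: MAI = Total Volume / Stand Age
MAI = 262.6 m^3/ha / 44 years
MAI = 5.97 m^3/ha/year

5.97


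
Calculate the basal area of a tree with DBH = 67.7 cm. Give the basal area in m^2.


Formula: BA = pi * (DBH/2)^2 / 10000  (cm^2 to m^2)
Radius = DBH/2 = 67.7/2 = 33.85 cm
BA = pi * 33.85^2 / 10000
   = 3599.7075 cm^2 / 10000
   = 0.36 m^2

0.36


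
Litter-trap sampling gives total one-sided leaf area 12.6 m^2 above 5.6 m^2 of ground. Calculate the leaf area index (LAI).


Formula: LAI = total leaf area / ground area  (dimensionless)
LAI = 12.6 m^2 / 5.6 m^2
LAI = 2.25

2.25


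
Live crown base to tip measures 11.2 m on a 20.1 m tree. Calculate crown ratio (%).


Formula: Crown Ratio = (Crown Length / Total Height) * 100
CR = (11.2 m / 20.1 m) * 100
CR = 0.5572 * 100 = 55.7%

55.7


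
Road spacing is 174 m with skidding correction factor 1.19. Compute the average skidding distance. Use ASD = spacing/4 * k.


Formula: ASD = (spacing / 4) * correction
Uncorrected distance = spacing / 4 = 174 / 4 = 43.5 m
ASD = 43.5 * 1.19 = 52 m

52


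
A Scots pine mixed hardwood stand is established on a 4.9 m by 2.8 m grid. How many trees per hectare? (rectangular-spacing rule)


Formula: TPH = 10000 m^2/ha / (spacing_x * spacing_y)
Area per tree = 4.9 m * 2.8 m = 13.72 m^2
TPH = 10000 / 13.72 = 729 trees/ha

729


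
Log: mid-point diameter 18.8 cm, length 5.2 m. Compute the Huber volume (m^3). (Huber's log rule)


Huber: V = Am * L,  Am = pi*(Dm/200)^2
Am = pi*(18.8/200)^2 = 0.027759 m^2
V = 0.027759*5.2 = 0.1443 m^3

0.1443


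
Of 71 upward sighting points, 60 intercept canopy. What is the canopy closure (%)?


Formula: Canopy closure = covered points / total points * 100
Closure = 60 / 71 * 100
Closure = 0.8451 * 100 = 84.5%

84.5


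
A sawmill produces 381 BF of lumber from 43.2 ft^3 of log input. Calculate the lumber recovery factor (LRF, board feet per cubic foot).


Formula: LRF = Lumber Output (BF) / Log Input (ft^3)
LRF = 381 BF / 43.2 ft^3
LRF = 8.82 BF/ft^3

8.82


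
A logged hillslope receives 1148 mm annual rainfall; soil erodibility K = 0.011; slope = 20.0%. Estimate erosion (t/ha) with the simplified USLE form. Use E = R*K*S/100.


Formula: E = R * K * S / 100  (simplified USLE)
R * K = 1148 * 0.011 = 12.628
E = 12.628 * 20.0 / 100 = 2.53 t/ha

2.53


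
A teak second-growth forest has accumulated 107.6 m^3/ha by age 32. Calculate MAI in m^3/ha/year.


Formula: MAI = Total Volume / Stand Age
MAI = 107.6 m^3/ha / 32 years
MAI = 3.36 m^3/ha/year

3.36


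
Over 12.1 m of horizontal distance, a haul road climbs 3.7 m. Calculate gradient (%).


Formula: Gradient = rise / run * 100
Gradient = 3.7 / 12.1 * 100 = 30.6%

30.6


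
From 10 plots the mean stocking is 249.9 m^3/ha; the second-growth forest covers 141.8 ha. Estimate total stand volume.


Formula: Total Volume = Mean Volume per ha * Total Area
Total Volume = 249.9 m^3/ha * 141.8 ha
Total Volume = 35436 m^3

35436


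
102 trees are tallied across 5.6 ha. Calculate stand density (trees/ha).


Formula: Stand Density = N_trees / Area_ha
Density = 102 trees / 5.6 ha
Density = 18 trees/ha

18


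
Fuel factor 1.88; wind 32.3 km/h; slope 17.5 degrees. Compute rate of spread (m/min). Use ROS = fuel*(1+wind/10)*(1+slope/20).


Formula: ROS = fuel * (1 + wind/10) * (1 + slope/20)
Wind factor = 1 + 32.3/10 = 4.23
Slope factor = 1 + 17.5/20 = 1.875
ROS = 1.88 * 4.23 * 1.875 = 14.91 m/min

14.91


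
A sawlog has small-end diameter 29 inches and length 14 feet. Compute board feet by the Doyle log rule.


Doyle: BF = (D - 4)^2 * L / 16
Adjusted diameter = 29 - 4 = 25 in
(D-4)^2 = 25^2 = 625
BF = 625 * 14 / 16 = 547 BF

547


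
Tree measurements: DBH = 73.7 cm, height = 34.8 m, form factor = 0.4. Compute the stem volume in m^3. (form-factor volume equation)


Formula: V = pi * (DBH/200)^2 * H * ff
Radius = DBH/200 = 73.7/200 = 0.3685 m
Radius^2 = 0.3685^2 = 0.13579225 m^2
V = pi * 0.13579225 * 34.8 * 0.4
V = 5.938 m^3

5.938


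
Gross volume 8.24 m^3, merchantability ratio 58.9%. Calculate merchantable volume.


Formula: MV = V_total * (merchantable_pct / 100)
Merchantable fraction = 58.9% / 100 = 0.589
MV = 8.24 m^3 * 0.589 = 4.853 m^3

4.853


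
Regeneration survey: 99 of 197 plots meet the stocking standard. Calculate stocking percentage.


Formula: Stocking % = stocked plots / total plots * 100
Stocking = 99 / 197 * 100
Stocking = 0.5025 * 100 = 50.3%

50.3


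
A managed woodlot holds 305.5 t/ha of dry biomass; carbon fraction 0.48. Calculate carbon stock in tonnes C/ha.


Formula: Carbon Stock = Biomass * Carbon Fraction
C = 305.5 t/ha * 0.48
C = 146.6 t C/ha

146.6


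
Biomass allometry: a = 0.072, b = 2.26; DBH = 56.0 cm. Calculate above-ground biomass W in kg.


Formula: W = a * DBH^b  (allometric power law)
DBH^b = 56.0^2.26 = 8931.0998
W = 0.072 * 8931.0998 = 643.0 kg

643.0


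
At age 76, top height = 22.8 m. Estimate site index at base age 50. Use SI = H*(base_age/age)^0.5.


Formula: SI = H_dom * (base_age / age)^0.5
Age ratio = 50 / 76 = 0.65789
sqrt(age_ratio) = 0.81111
SI = 22.8 * 0.81111 = 18.5 m

18.5


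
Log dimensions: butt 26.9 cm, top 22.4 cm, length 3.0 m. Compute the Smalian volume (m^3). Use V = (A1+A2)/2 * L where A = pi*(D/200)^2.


Smalian: V = (A1 + A2)/2 * L,  A = pi*(D/200)^2
A1 = pi*(26.9/200)^2 = 0.056832 m^2
A2 = pi*(22.4/200)^2 = 0.039408 m^2
V = (0.056832+0.039408)/2*3.0 = 0.1444 m^3

0.1444


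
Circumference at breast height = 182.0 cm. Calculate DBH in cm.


Formula: DBH = C / pi
DBH = 182.0 / pi
pi = 3.14159...
DBH = 57.9 cm

57.9


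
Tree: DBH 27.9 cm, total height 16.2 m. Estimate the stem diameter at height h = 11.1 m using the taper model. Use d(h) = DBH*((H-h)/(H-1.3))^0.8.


Taper: d(h) = DBH * ((H - h) / (H - 1.3))^0.8
Numerator = H - h = 16.2 - 11.1 = 5.1 m
Denominator = H - 1.3 = 16.2 - 1.3 = 14.9 m
Ratio = 5.1 / 14.9 = 0.34228
d = 27.9 * 0.34228^0.8 = 11.8 cm

11.8


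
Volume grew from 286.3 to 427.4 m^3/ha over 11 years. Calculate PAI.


Formula: PAI = (V_T2 - V_T1) / (T2 - T1)
Volume increment = 427.4 - 286.3 = 141.1 m^3/ha
PAI = 141.1 / 11 = 12.83 m^3/ha/year

12.83


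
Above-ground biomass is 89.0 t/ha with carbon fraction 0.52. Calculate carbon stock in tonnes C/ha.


Formula: Carbon Stock = Biomass * Carbon Fraction
C = 89.0 t/ha * 0.52
C = 46.3 t C/ha

46.3


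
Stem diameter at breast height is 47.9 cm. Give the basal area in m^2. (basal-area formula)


Formula: BA = pi * (DBH/2)^2 / 10000  (cm^2 to m^2)
Radius = DBH/2 = 47.9/2 = 23.95 cm
BA = pi * 23.95^2 / 10000
   = 1802.0254 cm^2 / 10000
   = 0.1802 m^2

0.1802


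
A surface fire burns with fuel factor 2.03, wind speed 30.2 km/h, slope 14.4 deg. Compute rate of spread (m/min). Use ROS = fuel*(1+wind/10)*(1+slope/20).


Formula: ROS = fuel * (1 + wind/10) * (1 + slope/20)
Wind factor = 1 + 30.2/10 = 4.02
Slope factor = 1 + 14.4/20 = 1.72
ROS = 2.03 * 4.02 * 1.72 = 14.04 m/min

14.04


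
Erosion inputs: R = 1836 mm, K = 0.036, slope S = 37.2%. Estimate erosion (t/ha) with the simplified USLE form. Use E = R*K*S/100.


Formula: E = R * K * S / 100  (simplified USLE)
R * K = 1836 * 0.036 = 66.096
E = 66.096 * 37.2 / 100 = 24.59 t/ha

24.59


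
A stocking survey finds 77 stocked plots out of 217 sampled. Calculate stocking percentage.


Formula: Stocking % = stocked plots / total plots * 100
Stocking = 77 / 217 * 100
Stocking = 0.3548 * 100 = 35.5%

35.5


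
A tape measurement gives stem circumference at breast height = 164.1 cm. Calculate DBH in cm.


Formula: DBH = C / pi
DBH = 164.1 / pi
pi = 3.14159...
DBH = 52.2 cm

52.2


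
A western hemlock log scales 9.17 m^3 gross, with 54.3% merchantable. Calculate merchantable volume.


Formula: MV = V_total * (merchantable_pct / 100)
Merchantable fraction = 54.3% / 100 = 0.543
MV = 9.17 m^3 * 0.543 = 4.979 m^3

4.979


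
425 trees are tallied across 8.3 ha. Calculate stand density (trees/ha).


Formula: Stand Density = N_trees / Area_ha
Density = 425 trees / 8.3 ha
Density = 51 trees/ha

51


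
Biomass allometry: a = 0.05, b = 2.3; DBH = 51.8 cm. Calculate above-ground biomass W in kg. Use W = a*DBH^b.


Formula: W = a * DBH^b  (allometric power law)
DBH^b = 51.8^2.3 = 8769.1692
W = 0.05 * 8769.1692 = 438.5 kg

438.5


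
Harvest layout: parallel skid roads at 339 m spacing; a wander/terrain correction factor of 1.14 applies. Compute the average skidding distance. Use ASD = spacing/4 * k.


Formula: ASD = (spacing / 4) * correction
Uncorrected distance = spacing / 4 = 339 / 4 = 84.75 m
ASD = 84.75 * 1.14 = 97 m

97


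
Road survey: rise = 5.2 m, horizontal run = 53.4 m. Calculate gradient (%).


Formula: Gradient = rise / run * 100
Gradient = 5.2 / 53.4 * 100 = 9.7%

9.7


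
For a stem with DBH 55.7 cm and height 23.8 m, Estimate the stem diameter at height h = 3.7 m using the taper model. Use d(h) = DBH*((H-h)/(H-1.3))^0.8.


Taper: d(h) = DBH * ((H - h) / (H - 1.3))^0.8
Numerator = H - h = 23.8 - 3.7 = 20.1 m
Denominator = H - 1.3 = 23.8 - 1.3 = 22.5 m
Ratio = 20.1 / 22.5 = 0.89333
d = 55.7 * 0.89333^0.8 = 50.9 cm

50.9


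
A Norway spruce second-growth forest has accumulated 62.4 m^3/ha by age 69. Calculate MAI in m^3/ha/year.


Formula: MAI = Total Volume / Stand Age
MAI = 62.4 m^3/ha / 69 years
MAI = 0.9 m^3/ha/year

0.9


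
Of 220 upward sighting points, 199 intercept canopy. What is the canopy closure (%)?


Formula: Canopy closure = covered points / total points * 100
Closure = 199 / 220 * 100
Closure = 0.9045 * 100 = 90.5%

90.5


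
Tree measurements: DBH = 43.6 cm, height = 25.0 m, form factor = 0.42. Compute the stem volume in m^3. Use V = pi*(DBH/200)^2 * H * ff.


Formula: V = pi * (DBH/200)^2 * H * ff
Radius = DBH/200 = 43.6/200 = 0.218 m
Radius^2 = 0.218^2 = 0.047524 m^2
V = pi * 0.047524 * 25.0 * 0.42
V = 1.568 m^3

1.568


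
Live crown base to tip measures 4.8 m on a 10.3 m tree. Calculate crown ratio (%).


Formula: Crown Ratio = (Crown Length / Total Height) * 100
CR = (4.8 m / 10.3 m) * 100
CR = 0.466 * 100 = 46.6%

46.6


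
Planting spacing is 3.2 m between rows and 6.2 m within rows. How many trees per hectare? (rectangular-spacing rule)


Formula: TPH = 10000 m^2/ha / (spacing_x * spacing_y)
Area per tree = 3.2 m * 6.2 m = 19.84 m^2
TPH = 10000 / 19.84 = 504 trees/ha

504


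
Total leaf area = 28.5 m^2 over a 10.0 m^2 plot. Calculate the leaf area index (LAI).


Formula: LAI = total leaf area / ground area  (dimensionless)
LAI = 28.5 m^2 / 10.0 m^2
LAI = 2.85

2.85


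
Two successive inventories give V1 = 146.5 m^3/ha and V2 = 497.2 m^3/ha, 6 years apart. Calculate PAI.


Formula: PAI = (V_T2 - V_T1) / (T2 - T1)
Volume increment = 497.2 - 146.5 = 350.7 m^3/ha
PAI = 350.7 / 6 = 58.45 m^3/ha/year

58.45


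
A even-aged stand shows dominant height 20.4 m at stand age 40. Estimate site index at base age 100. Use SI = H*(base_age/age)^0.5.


Formula: SI = H_dom * (base_age / age)^0.5
Age ratio = 100 / 40 = 2.5
sqrt(age_ratio) = 1.58114
SI = 20.4 * 1.58114 = 32.3 m

32.3


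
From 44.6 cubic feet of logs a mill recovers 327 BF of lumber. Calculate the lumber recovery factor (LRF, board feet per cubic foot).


Formula: LRF = Lumber Output (BF) / Log Input (ft^3)
LRF = 327 BF / 44.6 ft^3
LRF = 7.33 BF/ft^3

7.33


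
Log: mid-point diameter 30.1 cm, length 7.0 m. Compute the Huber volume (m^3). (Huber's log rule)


Huber: V = Am * L,  Am = pi*(Dm/200)^2
Am = pi*(30.1/200)^2 = 0.071158 m^2
V = 0.071158*7.0 = 0.4981 m^3

0.4981


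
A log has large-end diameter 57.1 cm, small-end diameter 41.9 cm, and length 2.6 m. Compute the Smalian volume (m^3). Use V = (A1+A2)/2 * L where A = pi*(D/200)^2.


Smalian: V = (A1 + A2)/2 * L,  A = pi*(D/200)^2
A1 = pi*(57.1/200)^2 = 0.256072 m^2
A2 = pi*(41.9/200)^2 = 0.137885 m^2
V = (0.256072+0.137885)/2*2.6 = 0.5121 m^3

0.5121


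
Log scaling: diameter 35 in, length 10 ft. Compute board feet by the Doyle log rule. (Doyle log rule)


Doyle: BF = (D - 4)^2 * L / 16
Adjusted diameter = 35 - 4 = 31 in
(D-4)^2 = 31^2 = 961
BF = 961 * 10 / 16 = 601 BF

601


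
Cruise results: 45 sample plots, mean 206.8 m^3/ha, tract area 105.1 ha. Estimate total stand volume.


Formula: Total Volume = Mean Volume per ha * Total Area
Total Volume = 206.8 m^3/ha * 105.1 ha
Total Volume = 21735 m^3

21735


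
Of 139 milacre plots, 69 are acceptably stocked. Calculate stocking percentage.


Formula: Stocking % = stocked plots / total plots * 100
Stocking = 69 / 139 * 100
Stocking = 0.4964 * 100 = 49.6%

49.6


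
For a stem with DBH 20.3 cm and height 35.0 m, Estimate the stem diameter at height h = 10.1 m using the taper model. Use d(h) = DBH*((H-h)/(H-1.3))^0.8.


Taper: d(h) = DBH * ((H - h) / (H - 1.3))^0.8
Numerator = H - h = 35.0 - 10.1 = 24.9 m
Denominator = H - 1.3 = 35.0 - 1.3 = 33.7 m
Ratio = 24.9 / 33.7 = 0.73887
d = 20.3 * 0.73887^0.8 = 15.9 cm

15.9


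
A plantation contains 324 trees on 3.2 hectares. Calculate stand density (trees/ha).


Formula: Stand Density = N_trees / Area_ha
Density = 324 trees / 3.2 ha
Density = 101 trees/ha

101


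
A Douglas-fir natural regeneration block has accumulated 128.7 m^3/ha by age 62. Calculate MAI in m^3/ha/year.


Formula: MAI = Total Volume / Stand Age
MAI = 128.7 m^3/ha / 62 years
MAI = 2.08 m^3/ha/year

2.08


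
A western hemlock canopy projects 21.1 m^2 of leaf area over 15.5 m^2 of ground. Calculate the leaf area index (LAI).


Formula: LAI = total leaf area / ground area  (dimensionless)
LAI = 21.1 m^2 / 15.5 m^2
LAI = 1.36

1.36


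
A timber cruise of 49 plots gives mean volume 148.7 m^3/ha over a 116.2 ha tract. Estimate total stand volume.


Formula: Total Volume = Mean Volume per ha * Total Area
Total Volume = 148.7 m^3/ha * 116.2 ha
Total Volume = 17279 m^3

17279


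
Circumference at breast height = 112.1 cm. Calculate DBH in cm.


Formula: DBH = C / pi
DBH = 112.1 / pi
pi = 3.14159...
DBH = 35.7 cm

35.7


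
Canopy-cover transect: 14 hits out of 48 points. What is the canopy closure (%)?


Formula: Canopy closure = covered points / total points * 100
Closure = 14 / 48 * 100
Closure = 0.2917 * 100 = 29.2%

29.2


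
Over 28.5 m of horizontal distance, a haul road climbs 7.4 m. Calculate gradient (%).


Formula: Gradient = rise / run * 100
Gradient = 7.4 / 28.5 * 100 = 26.0%

26.0


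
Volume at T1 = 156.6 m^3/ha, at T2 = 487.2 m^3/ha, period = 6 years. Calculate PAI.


Formula: PAI = (V_T2 - V_T1) / (T2 - T1)
Volume increment = 487.2 - 156.6 = 330.6 m^3/ha
PAI = 330.6 / 6 = 55.1 m^3/ha/year

55.1


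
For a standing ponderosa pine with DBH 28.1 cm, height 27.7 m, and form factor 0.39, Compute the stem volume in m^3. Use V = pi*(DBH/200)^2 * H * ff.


Formula: V = pi * (DBH/200)^2 * H * ff
Radius = DBH/200 = 28.1/200 = 0.1405 m
Radius^2 = 0.1405^2 = 0.01974025 m^2
V = pi * 0.01974025 * 27.7 * 0.39
V = 0.67 m^3

0.67


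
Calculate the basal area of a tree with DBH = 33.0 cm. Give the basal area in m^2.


Formula: BA = pi * (DBH/2)^2 / 10000  (cm^2 to m^2)
Radius = DBH/2 = 33.0/2 = 16.5 cm
BA = pi * 16.5^2 / 10000
   = 855.2986 cm^2 / 10000
   = 0.0855 m^2

0.0855


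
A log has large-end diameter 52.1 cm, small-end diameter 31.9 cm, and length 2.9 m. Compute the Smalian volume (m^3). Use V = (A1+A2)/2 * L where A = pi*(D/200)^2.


Smalian: V = (A1 + A2)/2 * L,  A = pi*(D/200)^2
A1 = pi*(52.1/200)^2 = 0.213189 m^2
A2 = pi*(31.9/200)^2 = 0.079923 m^2
V = (0.213189+0.079923)/2*2.9 = 0.425 m^3

0.425


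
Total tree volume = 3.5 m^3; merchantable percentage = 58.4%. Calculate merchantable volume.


Formula: MV = V_total * (merchantable_pct / 100)
Merchantable fraction = 58.4% / 100 = 0.584
MV = 3.5 m^3 * 0.584 = 2.044 m^3

2.044


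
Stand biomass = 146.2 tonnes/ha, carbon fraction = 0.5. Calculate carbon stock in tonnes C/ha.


Formula: Carbon Stock = Biomass * Carbon Fraction
C = 146.2 t/ha * 0.5
C = 73.1 t C/ha

73.1


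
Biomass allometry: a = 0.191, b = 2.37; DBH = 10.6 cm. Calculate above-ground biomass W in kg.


Formula: W = a * DBH^b  (allometric power law)
DBH^b = 10.6^2.37 = 269.1379
W = 0.191 * 269.1379 = 51.4 kg

51.4


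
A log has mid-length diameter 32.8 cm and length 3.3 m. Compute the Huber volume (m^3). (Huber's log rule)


Huber: V = Am * L,  Am = pi*(Dm/200)^2
Am = pi*(32.8/200)^2 = 0.084496 m^2
V = 0.084496*3.3 = 0.2788 m^3

0.2788


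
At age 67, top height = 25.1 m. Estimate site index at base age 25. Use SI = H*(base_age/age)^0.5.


Formula: SI = H_dom * (base_age / age)^0.5
Age ratio = 25 / 67 = 0.37313
sqrt(age_ratio) = 0.61085
SI = 25.1 * 0.61085 = 15.3 m

15.3


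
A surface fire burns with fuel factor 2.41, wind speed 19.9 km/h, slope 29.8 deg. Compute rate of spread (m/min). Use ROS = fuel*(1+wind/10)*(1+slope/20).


Formula: ROS = fuel * (1 + wind/10) * (1 + slope/20)
Wind factor = 1 + 19.9/10 = 2.99
Slope factor = 1 + 29.8/20 = 2.49
ROS = 2.41 * 2.99 * 2.49 = 17.94 m/min

17.94


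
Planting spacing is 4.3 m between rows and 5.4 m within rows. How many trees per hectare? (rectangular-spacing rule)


Formula: TPH = 10000 m^2/ha / (spacing_x * spacing_y)
Area per tree = 4.3 m * 5.4 m = 23.22 m^2
TPH = 10000 / 23.22 = 431 trees/ha

431


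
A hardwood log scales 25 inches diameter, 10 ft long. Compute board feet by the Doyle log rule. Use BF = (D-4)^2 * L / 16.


Doyle: BF = (D - 4)^2 * L / 16
Adjusted diameter = 25 - 4 = 21 in
(D-4)^2 = 21^2 = 441
BF = 441 * 10 / 16 = 276 BF

276


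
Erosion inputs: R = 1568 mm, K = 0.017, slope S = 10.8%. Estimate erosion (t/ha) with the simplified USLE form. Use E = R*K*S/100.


Formula: E = R * K * S / 100  (simplified USLE)
R * K = 1568 * 0.017 = 26.656
E = 26.656 * 10.8 / 100 = 2.88 t/ha

2.88


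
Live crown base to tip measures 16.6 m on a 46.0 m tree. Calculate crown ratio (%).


Formula: Crown Ratio = (Crown Length / Total Height) * 100
CR = (16.6 m / 46.0 m) * 100
CR = 0.3609 * 100 = 36.1%

36.1


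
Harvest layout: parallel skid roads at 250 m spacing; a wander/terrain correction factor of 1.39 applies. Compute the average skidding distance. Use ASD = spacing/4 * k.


Formula: ASD = (spacing / 4) * correction
Uncorrected distance = spacing / 4 = 250 / 4 = 62.5 m
ASD = 62.5 * 1.39 = 87 m

87


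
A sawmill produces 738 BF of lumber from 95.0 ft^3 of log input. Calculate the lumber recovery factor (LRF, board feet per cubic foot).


Formula: LRF = Lumber Output (BF) / Log Input (ft^3)
LRF = 738 BF / 95.0 ft^3
LRF = 7.77 BF/ft^3

7.77


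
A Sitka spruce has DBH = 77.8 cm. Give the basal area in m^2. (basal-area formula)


Formula: BA = pi * (DBH/2)^2 / 10000  (cm^2 to m^2)
Radius = DBH/2 = 77.8/2 = 38.9 cm
BA = pi * 38.9^2 / 10000
   = 4753.8894 cm^2 / 10000
   = 0.4754 m^2

0.4754


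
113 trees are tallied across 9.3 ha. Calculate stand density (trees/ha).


Formula: Stand Density = N_trees / Area_ha
Density = 113 trees / 9.3 ha
Density = 12 trees/ha

12


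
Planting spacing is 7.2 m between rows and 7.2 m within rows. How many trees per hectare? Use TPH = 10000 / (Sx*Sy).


Formula: TPH = 10000 m^2/ha / (spacing_x * spacing_y)
Area per tree = 7.2 m * 7.2 m = 51.84 m^2
TPH = 10000 / 51.84 = 193 trees/ha

193


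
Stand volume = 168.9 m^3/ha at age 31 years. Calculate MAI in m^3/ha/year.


Formula: MAI = Total Volume / Stand Age
MAI = 168.9 m^3/ha / 31 years
MAI = 5.45 m^3/ha/year

5.45


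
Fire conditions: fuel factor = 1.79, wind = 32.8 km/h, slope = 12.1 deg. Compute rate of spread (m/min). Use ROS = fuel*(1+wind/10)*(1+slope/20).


Formula: ROS = fuel * (1 + wind/10) * (1 + slope/20)
Wind factor = 1 + 32.8/10 = 4.28
Slope factor = 1 + 12.1/20 = 1.605
ROS = 1.79 * 4.28 * 1.605 = 12.3 m/min

12.3


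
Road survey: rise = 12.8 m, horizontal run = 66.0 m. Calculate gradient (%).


Formula: Gradient = rise / run * 100
Gradient = 12.8 / 66.0 * 100 = 19.4%

19.4


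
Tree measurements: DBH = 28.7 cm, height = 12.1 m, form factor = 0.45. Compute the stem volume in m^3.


Formula: V = pi * (DBH/200)^2 * H * ff
Radius = DBH/200 = 28.7/200 = 0.1435 m
Radius^2 = 0.1435^2 = 0.02059225 m^2
V = pi * 0.02059225 * 12.1 * 0.45
V = 0.352 m^3

0.352


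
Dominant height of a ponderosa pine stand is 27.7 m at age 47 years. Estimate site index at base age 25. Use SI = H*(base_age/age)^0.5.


Formula: SI = H_dom * (base_age / age)^0.5
Age ratio = 25 / 47 = 0.53191
sqrt(age_ratio) = 0.72932
SI = 27.7 * 0.72932 = 20.2 m

20.2


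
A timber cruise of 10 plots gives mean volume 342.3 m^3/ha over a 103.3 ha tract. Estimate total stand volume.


Formula: Total Volume = Mean Volume per ha * Total Area
Total Volume = 342.3 m^3/ha * 103.3 ha
Total Volume = 35360 m^3

35360


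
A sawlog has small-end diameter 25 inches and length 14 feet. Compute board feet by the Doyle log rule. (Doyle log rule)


Doyle: BF = (D - 4)^2 * L / 16
Adjusted diameter = 25 - 4 = 21 in
(D-4)^2 = 21^2 = 441
BF = 441 * 14 / 16 = 386 BF

386


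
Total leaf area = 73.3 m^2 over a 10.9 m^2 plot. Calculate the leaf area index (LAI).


Formula: LAI = total leaf area / ground area  (dimensionless)
LAI = 73.3 m^2 / 10.9 m^2
LAI = 6.72

6.72


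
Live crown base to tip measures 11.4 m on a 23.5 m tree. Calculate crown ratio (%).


Formula: Crown Ratio = (Crown Length / Total Height) * 100
CR = (11.4 m / 23.5 m) * 100
CR = 0.4851 * 100 = 48.5%

48.5


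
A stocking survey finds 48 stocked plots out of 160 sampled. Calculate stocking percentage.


Formula: Stocking % = stocked plots / total plots * 100
Stocking = 48 / 160 * 100
Stocking = 0.3 * 100 = 30.0%

30.0


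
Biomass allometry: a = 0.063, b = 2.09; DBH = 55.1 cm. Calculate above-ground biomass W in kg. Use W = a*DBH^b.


Formula: W = a * DBH^b  (allometric power law)
DBH^b = 55.1^2.09 = 4355.1873
W = 0.063 * 4355.1873 = 274.4 kg

274.4


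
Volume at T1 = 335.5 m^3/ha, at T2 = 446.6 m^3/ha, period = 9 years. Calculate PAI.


Formula: PAI = (V_T2 - V_T1) / (T2 - T1)
Volume increment = 446.6 - 335.5 = 111.1 m^3/ha
PAI = 111.1 / 9 = 12.34 m^3/ha/year

12.34
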